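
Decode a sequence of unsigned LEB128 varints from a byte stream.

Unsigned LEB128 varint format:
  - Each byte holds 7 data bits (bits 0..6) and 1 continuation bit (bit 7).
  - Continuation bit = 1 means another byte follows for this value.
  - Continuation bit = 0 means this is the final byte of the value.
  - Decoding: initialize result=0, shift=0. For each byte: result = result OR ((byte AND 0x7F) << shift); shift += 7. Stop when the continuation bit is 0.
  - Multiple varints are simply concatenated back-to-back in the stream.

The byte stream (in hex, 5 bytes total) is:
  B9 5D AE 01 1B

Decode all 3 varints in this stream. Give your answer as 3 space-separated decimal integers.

Answer: 11961 174 27

Derivation:
  byte[0]=0xB9 cont=1 payload=0x39=57: acc |= 57<<0 -> acc=57 shift=7
  byte[1]=0x5D cont=0 payload=0x5D=93: acc |= 93<<7 -> acc=11961 shift=14 [end]
Varint 1: bytes[0:2] = B9 5D -> value 11961 (2 byte(s))
  byte[2]=0xAE cont=1 payload=0x2E=46: acc |= 46<<0 -> acc=46 shift=7
  byte[3]=0x01 cont=0 payload=0x01=1: acc |= 1<<7 -> acc=174 shift=14 [end]
Varint 2: bytes[2:4] = AE 01 -> value 174 (2 byte(s))
  byte[4]=0x1B cont=0 payload=0x1B=27: acc |= 27<<0 -> acc=27 shift=7 [end]
Varint 3: bytes[4:5] = 1B -> value 27 (1 byte(s))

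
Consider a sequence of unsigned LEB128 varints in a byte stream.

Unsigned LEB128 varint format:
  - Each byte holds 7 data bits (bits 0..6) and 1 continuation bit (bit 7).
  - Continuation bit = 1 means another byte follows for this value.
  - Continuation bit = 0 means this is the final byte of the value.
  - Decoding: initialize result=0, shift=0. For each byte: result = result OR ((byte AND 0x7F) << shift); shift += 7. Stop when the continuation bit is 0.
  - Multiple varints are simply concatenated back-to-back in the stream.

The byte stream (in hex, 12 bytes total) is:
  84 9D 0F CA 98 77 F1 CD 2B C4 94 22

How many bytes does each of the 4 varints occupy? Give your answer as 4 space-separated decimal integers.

  byte[0]=0x84 cont=1 payload=0x04=4: acc |= 4<<0 -> acc=4 shift=7
  byte[1]=0x9D cont=1 payload=0x1D=29: acc |= 29<<7 -> acc=3716 shift=14
  byte[2]=0x0F cont=0 payload=0x0F=15: acc |= 15<<14 -> acc=249476 shift=21 [end]
Varint 1: bytes[0:3] = 84 9D 0F -> value 249476 (3 byte(s))
  byte[3]=0xCA cont=1 payload=0x4A=74: acc |= 74<<0 -> acc=74 shift=7
  byte[4]=0x98 cont=1 payload=0x18=24: acc |= 24<<7 -> acc=3146 shift=14
  byte[5]=0x77 cont=0 payload=0x77=119: acc |= 119<<14 -> acc=1952842 shift=21 [end]
Varint 2: bytes[3:6] = CA 98 77 -> value 1952842 (3 byte(s))
  byte[6]=0xF1 cont=1 payload=0x71=113: acc |= 113<<0 -> acc=113 shift=7
  byte[7]=0xCD cont=1 payload=0x4D=77: acc |= 77<<7 -> acc=9969 shift=14
  byte[8]=0x2B cont=0 payload=0x2B=43: acc |= 43<<14 -> acc=714481 shift=21 [end]
Varint 3: bytes[6:9] = F1 CD 2B -> value 714481 (3 byte(s))
  byte[9]=0xC4 cont=1 payload=0x44=68: acc |= 68<<0 -> acc=68 shift=7
  byte[10]=0x94 cont=1 payload=0x14=20: acc |= 20<<7 -> acc=2628 shift=14
  byte[11]=0x22 cont=0 payload=0x22=34: acc |= 34<<14 -> acc=559684 shift=21 [end]
Varint 4: bytes[9:12] = C4 94 22 -> value 559684 (3 byte(s))

Answer: 3 3 3 3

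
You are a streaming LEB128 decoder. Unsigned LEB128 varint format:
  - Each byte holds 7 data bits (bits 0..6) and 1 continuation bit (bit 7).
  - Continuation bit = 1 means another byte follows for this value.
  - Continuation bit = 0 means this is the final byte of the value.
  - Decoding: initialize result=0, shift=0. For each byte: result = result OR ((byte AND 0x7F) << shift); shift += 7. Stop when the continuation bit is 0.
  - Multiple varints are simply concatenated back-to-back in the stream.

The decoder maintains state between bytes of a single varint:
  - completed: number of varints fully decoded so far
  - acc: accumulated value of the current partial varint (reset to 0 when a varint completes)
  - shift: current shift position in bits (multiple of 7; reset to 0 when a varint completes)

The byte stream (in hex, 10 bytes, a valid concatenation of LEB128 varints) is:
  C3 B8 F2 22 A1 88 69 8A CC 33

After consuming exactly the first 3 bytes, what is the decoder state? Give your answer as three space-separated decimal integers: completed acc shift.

byte[0]=0xC3 cont=1 payload=0x43: acc |= 67<<0 -> completed=0 acc=67 shift=7
byte[1]=0xB8 cont=1 payload=0x38: acc |= 56<<7 -> completed=0 acc=7235 shift=14
byte[2]=0xF2 cont=1 payload=0x72: acc |= 114<<14 -> completed=0 acc=1875011 shift=21

Answer: 0 1875011 21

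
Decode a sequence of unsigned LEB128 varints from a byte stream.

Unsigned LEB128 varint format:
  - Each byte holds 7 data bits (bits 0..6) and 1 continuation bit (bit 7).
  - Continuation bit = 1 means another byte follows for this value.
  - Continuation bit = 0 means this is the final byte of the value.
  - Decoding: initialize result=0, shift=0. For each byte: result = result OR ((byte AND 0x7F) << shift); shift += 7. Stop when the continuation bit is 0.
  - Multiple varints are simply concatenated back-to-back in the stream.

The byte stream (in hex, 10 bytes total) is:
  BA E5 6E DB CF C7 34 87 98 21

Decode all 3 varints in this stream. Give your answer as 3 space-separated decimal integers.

  byte[0]=0xBA cont=1 payload=0x3A=58: acc |= 58<<0 -> acc=58 shift=7
  byte[1]=0xE5 cont=1 payload=0x65=101: acc |= 101<<7 -> acc=12986 shift=14
  byte[2]=0x6E cont=0 payload=0x6E=110: acc |= 110<<14 -> acc=1815226 shift=21 [end]
Varint 1: bytes[0:3] = BA E5 6E -> value 1815226 (3 byte(s))
  byte[3]=0xDB cont=1 payload=0x5B=91: acc |= 91<<0 -> acc=91 shift=7
  byte[4]=0xCF cont=1 payload=0x4F=79: acc |= 79<<7 -> acc=10203 shift=14
  byte[5]=0xC7 cont=1 payload=0x47=71: acc |= 71<<14 -> acc=1173467 shift=21
  byte[6]=0x34 cont=0 payload=0x34=52: acc |= 52<<21 -> acc=110225371 shift=28 [end]
Varint 2: bytes[3:7] = DB CF C7 34 -> value 110225371 (4 byte(s))
  byte[7]=0x87 cont=1 payload=0x07=7: acc |= 7<<0 -> acc=7 shift=7
  byte[8]=0x98 cont=1 payload=0x18=24: acc |= 24<<7 -> acc=3079 shift=14
  byte[9]=0x21 cont=0 payload=0x21=33: acc |= 33<<14 -> acc=543751 shift=21 [end]
Varint 3: bytes[7:10] = 87 98 21 -> value 543751 (3 byte(s))

Answer: 1815226 110225371 543751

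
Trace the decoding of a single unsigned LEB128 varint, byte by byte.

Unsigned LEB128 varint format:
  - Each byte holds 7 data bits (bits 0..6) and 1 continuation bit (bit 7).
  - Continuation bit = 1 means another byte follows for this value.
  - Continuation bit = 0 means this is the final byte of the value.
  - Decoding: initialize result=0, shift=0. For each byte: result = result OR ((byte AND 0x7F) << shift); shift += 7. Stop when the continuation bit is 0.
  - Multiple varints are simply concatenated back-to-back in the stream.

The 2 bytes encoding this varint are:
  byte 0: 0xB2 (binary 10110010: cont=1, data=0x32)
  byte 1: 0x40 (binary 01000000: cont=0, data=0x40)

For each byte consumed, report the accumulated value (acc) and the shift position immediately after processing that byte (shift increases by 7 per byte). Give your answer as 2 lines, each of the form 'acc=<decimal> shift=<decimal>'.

Answer: acc=50 shift=7
acc=8242 shift=14

Derivation:
byte 0=0xB2: payload=0x32=50, contrib = 50<<0 = 50; acc -> 50, shift -> 7
byte 1=0x40: payload=0x40=64, contrib = 64<<7 = 8192; acc -> 8242, shift -> 14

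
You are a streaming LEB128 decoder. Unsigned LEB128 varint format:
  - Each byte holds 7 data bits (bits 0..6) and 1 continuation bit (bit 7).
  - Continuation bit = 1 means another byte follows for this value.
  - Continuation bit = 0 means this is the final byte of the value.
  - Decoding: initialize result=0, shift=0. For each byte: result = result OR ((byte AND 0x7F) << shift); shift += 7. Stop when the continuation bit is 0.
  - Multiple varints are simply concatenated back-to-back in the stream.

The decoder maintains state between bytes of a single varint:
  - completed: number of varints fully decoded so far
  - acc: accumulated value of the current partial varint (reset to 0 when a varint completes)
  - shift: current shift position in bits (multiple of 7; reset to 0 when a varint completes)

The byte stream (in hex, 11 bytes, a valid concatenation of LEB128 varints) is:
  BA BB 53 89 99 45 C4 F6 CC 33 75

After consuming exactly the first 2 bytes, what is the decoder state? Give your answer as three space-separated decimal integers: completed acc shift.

Answer: 0 7610 14

Derivation:
byte[0]=0xBA cont=1 payload=0x3A: acc |= 58<<0 -> completed=0 acc=58 shift=7
byte[1]=0xBB cont=1 payload=0x3B: acc |= 59<<7 -> completed=0 acc=7610 shift=14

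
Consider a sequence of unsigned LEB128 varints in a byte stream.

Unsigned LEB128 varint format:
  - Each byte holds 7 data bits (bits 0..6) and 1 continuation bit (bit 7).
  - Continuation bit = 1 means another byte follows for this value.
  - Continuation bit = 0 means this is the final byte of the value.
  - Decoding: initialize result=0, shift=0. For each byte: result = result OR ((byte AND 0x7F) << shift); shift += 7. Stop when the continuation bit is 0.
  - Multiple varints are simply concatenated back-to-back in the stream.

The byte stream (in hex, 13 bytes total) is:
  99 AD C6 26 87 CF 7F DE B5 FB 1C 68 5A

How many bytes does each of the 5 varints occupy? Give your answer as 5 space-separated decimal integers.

Answer: 4 3 4 1 1

Derivation:
  byte[0]=0x99 cont=1 payload=0x19=25: acc |= 25<<0 -> acc=25 shift=7
  byte[1]=0xAD cont=1 payload=0x2D=45: acc |= 45<<7 -> acc=5785 shift=14
  byte[2]=0xC6 cont=1 payload=0x46=70: acc |= 70<<14 -> acc=1152665 shift=21
  byte[3]=0x26 cont=0 payload=0x26=38: acc |= 38<<21 -> acc=80844441 shift=28 [end]
Varint 1: bytes[0:4] = 99 AD C6 26 -> value 80844441 (4 byte(s))
  byte[4]=0x87 cont=1 payload=0x07=7: acc |= 7<<0 -> acc=7 shift=7
  byte[5]=0xCF cont=1 payload=0x4F=79: acc |= 79<<7 -> acc=10119 shift=14
  byte[6]=0x7F cont=0 payload=0x7F=127: acc |= 127<<14 -> acc=2090887 shift=21 [end]
Varint 2: bytes[4:7] = 87 CF 7F -> value 2090887 (3 byte(s))
  byte[7]=0xDE cont=1 payload=0x5E=94: acc |= 94<<0 -> acc=94 shift=7
  byte[8]=0xB5 cont=1 payload=0x35=53: acc |= 53<<7 -> acc=6878 shift=14
  byte[9]=0xFB cont=1 payload=0x7B=123: acc |= 123<<14 -> acc=2022110 shift=21
  byte[10]=0x1C cont=0 payload=0x1C=28: acc |= 28<<21 -> acc=60742366 shift=28 [end]
Varint 3: bytes[7:11] = DE B5 FB 1C -> value 60742366 (4 byte(s))
  byte[11]=0x68 cont=0 payload=0x68=104: acc |= 104<<0 -> acc=104 shift=7 [end]
Varint 4: bytes[11:12] = 68 -> value 104 (1 byte(s))
  byte[12]=0x5A cont=0 payload=0x5A=90: acc |= 90<<0 -> acc=90 shift=7 [end]
Varint 5: bytes[12:13] = 5A -> value 90 (1 byte(s))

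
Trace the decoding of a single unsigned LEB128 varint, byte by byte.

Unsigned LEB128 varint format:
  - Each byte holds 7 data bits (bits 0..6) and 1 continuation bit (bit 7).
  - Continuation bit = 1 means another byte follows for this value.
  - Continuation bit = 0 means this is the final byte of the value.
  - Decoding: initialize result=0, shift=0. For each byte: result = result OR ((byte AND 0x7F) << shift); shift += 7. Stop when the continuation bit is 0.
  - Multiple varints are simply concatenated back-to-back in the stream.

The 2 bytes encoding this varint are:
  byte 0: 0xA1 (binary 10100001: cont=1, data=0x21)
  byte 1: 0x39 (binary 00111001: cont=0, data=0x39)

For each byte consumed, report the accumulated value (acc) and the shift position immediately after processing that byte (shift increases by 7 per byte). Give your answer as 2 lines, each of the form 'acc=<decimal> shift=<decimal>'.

Answer: acc=33 shift=7
acc=7329 shift=14

Derivation:
byte 0=0xA1: payload=0x21=33, contrib = 33<<0 = 33; acc -> 33, shift -> 7
byte 1=0x39: payload=0x39=57, contrib = 57<<7 = 7296; acc -> 7329, shift -> 14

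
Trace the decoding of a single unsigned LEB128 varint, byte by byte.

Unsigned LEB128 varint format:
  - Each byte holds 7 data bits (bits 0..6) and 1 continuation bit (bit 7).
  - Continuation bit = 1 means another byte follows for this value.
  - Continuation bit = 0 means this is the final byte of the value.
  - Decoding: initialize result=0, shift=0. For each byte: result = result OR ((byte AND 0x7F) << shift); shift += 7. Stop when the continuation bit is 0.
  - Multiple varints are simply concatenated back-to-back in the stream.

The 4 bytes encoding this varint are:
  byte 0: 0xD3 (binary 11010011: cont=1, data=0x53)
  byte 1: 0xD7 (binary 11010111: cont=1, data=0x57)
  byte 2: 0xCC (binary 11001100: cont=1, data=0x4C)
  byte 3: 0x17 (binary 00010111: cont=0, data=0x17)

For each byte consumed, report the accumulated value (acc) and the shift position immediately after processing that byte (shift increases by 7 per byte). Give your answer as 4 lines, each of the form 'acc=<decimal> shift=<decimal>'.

byte 0=0xD3: payload=0x53=83, contrib = 83<<0 = 83; acc -> 83, shift -> 7
byte 1=0xD7: payload=0x57=87, contrib = 87<<7 = 11136; acc -> 11219, shift -> 14
byte 2=0xCC: payload=0x4C=76, contrib = 76<<14 = 1245184; acc -> 1256403, shift -> 21
byte 3=0x17: payload=0x17=23, contrib = 23<<21 = 48234496; acc -> 49490899, shift -> 28

Answer: acc=83 shift=7
acc=11219 shift=14
acc=1256403 shift=21
acc=49490899 shift=28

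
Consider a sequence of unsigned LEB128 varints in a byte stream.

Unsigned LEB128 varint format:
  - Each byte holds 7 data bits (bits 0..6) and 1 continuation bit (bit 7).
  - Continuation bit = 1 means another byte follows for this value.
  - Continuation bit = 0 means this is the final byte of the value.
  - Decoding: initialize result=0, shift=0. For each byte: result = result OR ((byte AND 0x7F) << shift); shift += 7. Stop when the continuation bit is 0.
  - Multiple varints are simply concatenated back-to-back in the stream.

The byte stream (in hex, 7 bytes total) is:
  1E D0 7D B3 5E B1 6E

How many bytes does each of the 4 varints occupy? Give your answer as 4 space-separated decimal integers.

  byte[0]=0x1E cont=0 payload=0x1E=30: acc |= 30<<0 -> acc=30 shift=7 [end]
Varint 1: bytes[0:1] = 1E -> value 30 (1 byte(s))
  byte[1]=0xD0 cont=1 payload=0x50=80: acc |= 80<<0 -> acc=80 shift=7
  byte[2]=0x7D cont=0 payload=0x7D=125: acc |= 125<<7 -> acc=16080 shift=14 [end]
Varint 2: bytes[1:3] = D0 7D -> value 16080 (2 byte(s))
  byte[3]=0xB3 cont=1 payload=0x33=51: acc |= 51<<0 -> acc=51 shift=7
  byte[4]=0x5E cont=0 payload=0x5E=94: acc |= 94<<7 -> acc=12083 shift=14 [end]
Varint 3: bytes[3:5] = B3 5E -> value 12083 (2 byte(s))
  byte[5]=0xB1 cont=1 payload=0x31=49: acc |= 49<<0 -> acc=49 shift=7
  byte[6]=0x6E cont=0 payload=0x6E=110: acc |= 110<<7 -> acc=14129 shift=14 [end]
Varint 4: bytes[5:7] = B1 6E -> value 14129 (2 byte(s))

Answer: 1 2 2 2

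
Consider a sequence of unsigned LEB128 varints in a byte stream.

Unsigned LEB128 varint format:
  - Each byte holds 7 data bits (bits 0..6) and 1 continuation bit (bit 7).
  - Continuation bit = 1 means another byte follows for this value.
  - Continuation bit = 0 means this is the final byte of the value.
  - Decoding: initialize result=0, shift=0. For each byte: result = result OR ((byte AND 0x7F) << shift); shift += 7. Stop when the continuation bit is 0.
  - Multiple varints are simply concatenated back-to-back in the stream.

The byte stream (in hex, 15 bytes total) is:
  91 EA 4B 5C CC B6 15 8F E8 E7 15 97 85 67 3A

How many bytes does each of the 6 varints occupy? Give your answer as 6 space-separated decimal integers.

  byte[0]=0x91 cont=1 payload=0x11=17: acc |= 17<<0 -> acc=17 shift=7
  byte[1]=0xEA cont=1 payload=0x6A=106: acc |= 106<<7 -> acc=13585 shift=14
  byte[2]=0x4B cont=0 payload=0x4B=75: acc |= 75<<14 -> acc=1242385 shift=21 [end]
Varint 1: bytes[0:3] = 91 EA 4B -> value 1242385 (3 byte(s))
  byte[3]=0x5C cont=0 payload=0x5C=92: acc |= 92<<0 -> acc=92 shift=7 [end]
Varint 2: bytes[3:4] = 5C -> value 92 (1 byte(s))
  byte[4]=0xCC cont=1 payload=0x4C=76: acc |= 76<<0 -> acc=76 shift=7
  byte[5]=0xB6 cont=1 payload=0x36=54: acc |= 54<<7 -> acc=6988 shift=14
  byte[6]=0x15 cont=0 payload=0x15=21: acc |= 21<<14 -> acc=351052 shift=21 [end]
Varint 3: bytes[4:7] = CC B6 15 -> value 351052 (3 byte(s))
  byte[7]=0x8F cont=1 payload=0x0F=15: acc |= 15<<0 -> acc=15 shift=7
  byte[8]=0xE8 cont=1 payload=0x68=104: acc |= 104<<7 -> acc=13327 shift=14
  byte[9]=0xE7 cont=1 payload=0x67=103: acc |= 103<<14 -> acc=1700879 shift=21
  byte[10]=0x15 cont=0 payload=0x15=21: acc |= 21<<21 -> acc=45741071 shift=28 [end]
Varint 4: bytes[7:11] = 8F E8 E7 15 -> value 45741071 (4 byte(s))
  byte[11]=0x97 cont=1 payload=0x17=23: acc |= 23<<0 -> acc=23 shift=7
  byte[12]=0x85 cont=1 payload=0x05=5: acc |= 5<<7 -> acc=663 shift=14
  byte[13]=0x67 cont=0 payload=0x67=103: acc |= 103<<14 -> acc=1688215 shift=21 [end]
Varint 5: bytes[11:14] = 97 85 67 -> value 1688215 (3 byte(s))
  byte[14]=0x3A cont=0 payload=0x3A=58: acc |= 58<<0 -> acc=58 shift=7 [end]
Varint 6: bytes[14:15] = 3A -> value 58 (1 byte(s))

Answer: 3 1 3 4 3 1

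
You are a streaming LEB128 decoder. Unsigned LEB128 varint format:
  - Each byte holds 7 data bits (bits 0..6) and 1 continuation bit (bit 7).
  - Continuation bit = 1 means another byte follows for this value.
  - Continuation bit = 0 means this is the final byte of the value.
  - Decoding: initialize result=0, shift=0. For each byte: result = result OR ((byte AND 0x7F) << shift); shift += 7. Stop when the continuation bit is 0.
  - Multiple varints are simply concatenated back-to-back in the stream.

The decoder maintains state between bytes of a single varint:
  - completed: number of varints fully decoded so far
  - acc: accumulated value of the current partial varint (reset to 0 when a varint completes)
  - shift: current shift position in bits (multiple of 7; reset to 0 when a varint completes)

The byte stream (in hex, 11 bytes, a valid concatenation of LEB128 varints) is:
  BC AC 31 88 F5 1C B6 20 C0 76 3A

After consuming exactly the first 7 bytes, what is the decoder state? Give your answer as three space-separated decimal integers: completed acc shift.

byte[0]=0xBC cont=1 payload=0x3C: acc |= 60<<0 -> completed=0 acc=60 shift=7
byte[1]=0xAC cont=1 payload=0x2C: acc |= 44<<7 -> completed=0 acc=5692 shift=14
byte[2]=0x31 cont=0 payload=0x31: varint #1 complete (value=808508); reset -> completed=1 acc=0 shift=0
byte[3]=0x88 cont=1 payload=0x08: acc |= 8<<0 -> completed=1 acc=8 shift=7
byte[4]=0xF5 cont=1 payload=0x75: acc |= 117<<7 -> completed=1 acc=14984 shift=14
byte[5]=0x1C cont=0 payload=0x1C: varint #2 complete (value=473736); reset -> completed=2 acc=0 shift=0
byte[6]=0xB6 cont=1 payload=0x36: acc |= 54<<0 -> completed=2 acc=54 shift=7

Answer: 2 54 7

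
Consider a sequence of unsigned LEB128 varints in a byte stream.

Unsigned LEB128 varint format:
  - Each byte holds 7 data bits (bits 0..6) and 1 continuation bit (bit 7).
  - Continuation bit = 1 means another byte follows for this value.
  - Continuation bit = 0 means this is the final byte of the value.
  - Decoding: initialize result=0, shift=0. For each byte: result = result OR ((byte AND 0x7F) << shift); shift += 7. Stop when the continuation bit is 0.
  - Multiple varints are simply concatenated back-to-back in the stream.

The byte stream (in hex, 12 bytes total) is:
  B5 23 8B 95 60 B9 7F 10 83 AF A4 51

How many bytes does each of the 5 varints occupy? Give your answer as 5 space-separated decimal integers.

Answer: 2 3 2 1 4

Derivation:
  byte[0]=0xB5 cont=1 payload=0x35=53: acc |= 53<<0 -> acc=53 shift=7
  byte[1]=0x23 cont=0 payload=0x23=35: acc |= 35<<7 -> acc=4533 shift=14 [end]
Varint 1: bytes[0:2] = B5 23 -> value 4533 (2 byte(s))
  byte[2]=0x8B cont=1 payload=0x0B=11: acc |= 11<<0 -> acc=11 shift=7
  byte[3]=0x95 cont=1 payload=0x15=21: acc |= 21<<7 -> acc=2699 shift=14
  byte[4]=0x60 cont=0 payload=0x60=96: acc |= 96<<14 -> acc=1575563 shift=21 [end]
Varint 2: bytes[2:5] = 8B 95 60 -> value 1575563 (3 byte(s))
  byte[5]=0xB9 cont=1 payload=0x39=57: acc |= 57<<0 -> acc=57 shift=7
  byte[6]=0x7F cont=0 payload=0x7F=127: acc |= 127<<7 -> acc=16313 shift=14 [end]
Varint 3: bytes[5:7] = B9 7F -> value 16313 (2 byte(s))
  byte[7]=0x10 cont=0 payload=0x10=16: acc |= 16<<0 -> acc=16 shift=7 [end]
Varint 4: bytes[7:8] = 10 -> value 16 (1 byte(s))
  byte[8]=0x83 cont=1 payload=0x03=3: acc |= 3<<0 -> acc=3 shift=7
  byte[9]=0xAF cont=1 payload=0x2F=47: acc |= 47<<7 -> acc=6019 shift=14
  byte[10]=0xA4 cont=1 payload=0x24=36: acc |= 36<<14 -> acc=595843 shift=21
  byte[11]=0x51 cont=0 payload=0x51=81: acc |= 81<<21 -> acc=170465155 shift=28 [end]
Varint 5: bytes[8:12] = 83 AF A4 51 -> value 170465155 (4 byte(s))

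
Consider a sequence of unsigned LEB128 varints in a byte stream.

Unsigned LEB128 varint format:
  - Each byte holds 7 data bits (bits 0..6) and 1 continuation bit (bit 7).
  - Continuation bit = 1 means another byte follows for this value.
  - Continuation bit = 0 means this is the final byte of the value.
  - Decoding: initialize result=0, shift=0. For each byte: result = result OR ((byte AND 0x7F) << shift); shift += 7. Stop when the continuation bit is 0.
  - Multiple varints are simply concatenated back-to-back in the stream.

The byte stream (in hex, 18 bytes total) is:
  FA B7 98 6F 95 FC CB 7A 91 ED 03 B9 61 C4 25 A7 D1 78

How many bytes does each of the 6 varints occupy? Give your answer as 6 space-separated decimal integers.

  byte[0]=0xFA cont=1 payload=0x7A=122: acc |= 122<<0 -> acc=122 shift=7
  byte[1]=0xB7 cont=1 payload=0x37=55: acc |= 55<<7 -> acc=7162 shift=14
  byte[2]=0x98 cont=1 payload=0x18=24: acc |= 24<<14 -> acc=400378 shift=21
  byte[3]=0x6F cont=0 payload=0x6F=111: acc |= 111<<21 -> acc=233184250 shift=28 [end]
Varint 1: bytes[0:4] = FA B7 98 6F -> value 233184250 (4 byte(s))
  byte[4]=0x95 cont=1 payload=0x15=21: acc |= 21<<0 -> acc=21 shift=7
  byte[5]=0xFC cont=1 payload=0x7C=124: acc |= 124<<7 -> acc=15893 shift=14
  byte[6]=0xCB cont=1 payload=0x4B=75: acc |= 75<<14 -> acc=1244693 shift=21
  byte[7]=0x7A cont=0 payload=0x7A=122: acc |= 122<<21 -> acc=257097237 shift=28 [end]
Varint 2: bytes[4:8] = 95 FC CB 7A -> value 257097237 (4 byte(s))
  byte[8]=0x91 cont=1 payload=0x11=17: acc |= 17<<0 -> acc=17 shift=7
  byte[9]=0xED cont=1 payload=0x6D=109: acc |= 109<<7 -> acc=13969 shift=14
  byte[10]=0x03 cont=0 payload=0x03=3: acc |= 3<<14 -> acc=63121 shift=21 [end]
Varint 3: bytes[8:11] = 91 ED 03 -> value 63121 (3 byte(s))
  byte[11]=0xB9 cont=1 payload=0x39=57: acc |= 57<<0 -> acc=57 shift=7
  byte[12]=0x61 cont=0 payload=0x61=97: acc |= 97<<7 -> acc=12473 shift=14 [end]
Varint 4: bytes[11:13] = B9 61 -> value 12473 (2 byte(s))
  byte[13]=0xC4 cont=1 payload=0x44=68: acc |= 68<<0 -> acc=68 shift=7
  byte[14]=0x25 cont=0 payload=0x25=37: acc |= 37<<7 -> acc=4804 shift=14 [end]
Varint 5: bytes[13:15] = C4 25 -> value 4804 (2 byte(s))
  byte[15]=0xA7 cont=1 payload=0x27=39: acc |= 39<<0 -> acc=39 shift=7
  byte[16]=0xD1 cont=1 payload=0x51=81: acc |= 81<<7 -> acc=10407 shift=14
  byte[17]=0x78 cont=0 payload=0x78=120: acc |= 120<<14 -> acc=1976487 shift=21 [end]
Varint 6: bytes[15:18] = A7 D1 78 -> value 1976487 (3 byte(s))

Answer: 4 4 3 2 2 3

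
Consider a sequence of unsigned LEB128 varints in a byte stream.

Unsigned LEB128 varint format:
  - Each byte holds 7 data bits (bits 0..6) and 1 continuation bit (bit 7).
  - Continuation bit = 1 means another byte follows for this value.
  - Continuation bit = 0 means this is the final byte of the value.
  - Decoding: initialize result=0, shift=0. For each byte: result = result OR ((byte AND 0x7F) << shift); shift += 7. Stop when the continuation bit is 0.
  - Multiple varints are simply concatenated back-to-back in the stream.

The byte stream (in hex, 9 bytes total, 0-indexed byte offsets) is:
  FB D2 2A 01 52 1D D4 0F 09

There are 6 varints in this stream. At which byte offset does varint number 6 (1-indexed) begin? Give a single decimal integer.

  byte[0]=0xFB cont=1 payload=0x7B=123: acc |= 123<<0 -> acc=123 shift=7
  byte[1]=0xD2 cont=1 payload=0x52=82: acc |= 82<<7 -> acc=10619 shift=14
  byte[2]=0x2A cont=0 payload=0x2A=42: acc |= 42<<14 -> acc=698747 shift=21 [end]
Varint 1: bytes[0:3] = FB D2 2A -> value 698747 (3 byte(s))
  byte[3]=0x01 cont=0 payload=0x01=1: acc |= 1<<0 -> acc=1 shift=7 [end]
Varint 2: bytes[3:4] = 01 -> value 1 (1 byte(s))
  byte[4]=0x52 cont=0 payload=0x52=82: acc |= 82<<0 -> acc=82 shift=7 [end]
Varint 3: bytes[4:5] = 52 -> value 82 (1 byte(s))
  byte[5]=0x1D cont=0 payload=0x1D=29: acc |= 29<<0 -> acc=29 shift=7 [end]
Varint 4: bytes[5:6] = 1D -> value 29 (1 byte(s))
  byte[6]=0xD4 cont=1 payload=0x54=84: acc |= 84<<0 -> acc=84 shift=7
  byte[7]=0x0F cont=0 payload=0x0F=15: acc |= 15<<7 -> acc=2004 shift=14 [end]
Varint 5: bytes[6:8] = D4 0F -> value 2004 (2 byte(s))
  byte[8]=0x09 cont=0 payload=0x09=9: acc |= 9<<0 -> acc=9 shift=7 [end]
Varint 6: bytes[8:9] = 09 -> value 9 (1 byte(s))

Answer: 8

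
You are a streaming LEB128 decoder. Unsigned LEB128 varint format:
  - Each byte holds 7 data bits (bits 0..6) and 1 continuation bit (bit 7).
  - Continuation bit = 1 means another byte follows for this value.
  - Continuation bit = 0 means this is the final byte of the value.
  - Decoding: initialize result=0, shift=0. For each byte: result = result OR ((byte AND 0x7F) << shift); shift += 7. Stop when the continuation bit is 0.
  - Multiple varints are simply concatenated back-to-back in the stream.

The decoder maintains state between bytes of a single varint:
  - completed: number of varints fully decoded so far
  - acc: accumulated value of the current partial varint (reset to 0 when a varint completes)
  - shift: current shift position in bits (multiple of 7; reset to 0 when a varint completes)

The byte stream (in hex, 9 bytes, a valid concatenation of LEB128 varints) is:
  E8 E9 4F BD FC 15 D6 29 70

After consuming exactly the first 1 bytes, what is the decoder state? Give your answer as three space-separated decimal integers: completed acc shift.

byte[0]=0xE8 cont=1 payload=0x68: acc |= 104<<0 -> completed=0 acc=104 shift=7

Answer: 0 104 7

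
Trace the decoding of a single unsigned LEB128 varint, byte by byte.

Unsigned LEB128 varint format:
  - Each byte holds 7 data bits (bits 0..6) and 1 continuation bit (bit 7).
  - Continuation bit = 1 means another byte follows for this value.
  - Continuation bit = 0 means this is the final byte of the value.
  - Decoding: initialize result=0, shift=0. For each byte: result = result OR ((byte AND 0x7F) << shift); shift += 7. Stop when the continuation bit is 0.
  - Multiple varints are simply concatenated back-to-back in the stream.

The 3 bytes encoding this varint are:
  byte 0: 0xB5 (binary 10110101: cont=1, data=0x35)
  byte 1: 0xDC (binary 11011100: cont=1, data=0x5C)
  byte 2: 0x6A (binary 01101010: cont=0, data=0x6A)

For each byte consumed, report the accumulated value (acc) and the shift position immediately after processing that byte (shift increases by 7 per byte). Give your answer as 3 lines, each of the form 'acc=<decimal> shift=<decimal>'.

Answer: acc=53 shift=7
acc=11829 shift=14
acc=1748533 shift=21

Derivation:
byte 0=0xB5: payload=0x35=53, contrib = 53<<0 = 53; acc -> 53, shift -> 7
byte 1=0xDC: payload=0x5C=92, contrib = 92<<7 = 11776; acc -> 11829, shift -> 14
byte 2=0x6A: payload=0x6A=106, contrib = 106<<14 = 1736704; acc -> 1748533, shift -> 21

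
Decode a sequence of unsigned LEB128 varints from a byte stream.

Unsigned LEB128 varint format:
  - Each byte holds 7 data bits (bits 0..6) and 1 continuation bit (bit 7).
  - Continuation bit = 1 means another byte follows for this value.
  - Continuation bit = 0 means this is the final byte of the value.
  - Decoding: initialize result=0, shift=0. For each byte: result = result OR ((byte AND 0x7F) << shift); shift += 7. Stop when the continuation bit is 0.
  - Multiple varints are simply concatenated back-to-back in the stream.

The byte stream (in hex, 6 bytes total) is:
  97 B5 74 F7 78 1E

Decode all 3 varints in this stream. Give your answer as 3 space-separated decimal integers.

  byte[0]=0x97 cont=1 payload=0x17=23: acc |= 23<<0 -> acc=23 shift=7
  byte[1]=0xB5 cont=1 payload=0x35=53: acc |= 53<<7 -> acc=6807 shift=14
  byte[2]=0x74 cont=0 payload=0x74=116: acc |= 116<<14 -> acc=1907351 shift=21 [end]
Varint 1: bytes[0:3] = 97 B5 74 -> value 1907351 (3 byte(s))
  byte[3]=0xF7 cont=1 payload=0x77=119: acc |= 119<<0 -> acc=119 shift=7
  byte[4]=0x78 cont=0 payload=0x78=120: acc |= 120<<7 -> acc=15479 shift=14 [end]
Varint 2: bytes[3:5] = F7 78 -> value 15479 (2 byte(s))
  byte[5]=0x1E cont=0 payload=0x1E=30: acc |= 30<<0 -> acc=30 shift=7 [end]
Varint 3: bytes[5:6] = 1E -> value 30 (1 byte(s))

Answer: 1907351 15479 30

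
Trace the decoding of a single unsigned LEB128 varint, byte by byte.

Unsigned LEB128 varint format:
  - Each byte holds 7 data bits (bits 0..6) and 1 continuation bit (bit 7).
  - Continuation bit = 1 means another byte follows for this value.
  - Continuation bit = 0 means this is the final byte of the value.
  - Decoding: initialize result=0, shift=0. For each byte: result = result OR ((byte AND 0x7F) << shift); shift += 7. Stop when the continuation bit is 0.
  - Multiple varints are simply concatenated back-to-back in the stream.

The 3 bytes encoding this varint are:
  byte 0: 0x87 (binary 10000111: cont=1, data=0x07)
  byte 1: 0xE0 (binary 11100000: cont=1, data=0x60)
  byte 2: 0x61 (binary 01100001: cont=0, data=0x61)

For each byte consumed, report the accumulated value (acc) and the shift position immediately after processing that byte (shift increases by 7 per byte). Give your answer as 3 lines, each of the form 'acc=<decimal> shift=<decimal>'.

byte 0=0x87: payload=0x07=7, contrib = 7<<0 = 7; acc -> 7, shift -> 7
byte 1=0xE0: payload=0x60=96, contrib = 96<<7 = 12288; acc -> 12295, shift -> 14
byte 2=0x61: payload=0x61=97, contrib = 97<<14 = 1589248; acc -> 1601543, shift -> 21

Answer: acc=7 shift=7
acc=12295 shift=14
acc=1601543 shift=21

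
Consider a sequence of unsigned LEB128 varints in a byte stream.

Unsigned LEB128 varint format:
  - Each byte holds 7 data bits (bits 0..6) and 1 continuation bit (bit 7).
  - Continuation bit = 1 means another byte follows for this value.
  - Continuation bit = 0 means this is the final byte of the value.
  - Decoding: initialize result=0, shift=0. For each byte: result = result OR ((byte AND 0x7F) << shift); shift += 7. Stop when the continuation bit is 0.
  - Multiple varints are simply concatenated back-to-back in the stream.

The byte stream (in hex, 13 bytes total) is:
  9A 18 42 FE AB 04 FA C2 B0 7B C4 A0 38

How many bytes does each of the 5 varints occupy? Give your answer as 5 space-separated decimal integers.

  byte[0]=0x9A cont=1 payload=0x1A=26: acc |= 26<<0 -> acc=26 shift=7
  byte[1]=0x18 cont=0 payload=0x18=24: acc |= 24<<7 -> acc=3098 shift=14 [end]
Varint 1: bytes[0:2] = 9A 18 -> value 3098 (2 byte(s))
  byte[2]=0x42 cont=0 payload=0x42=66: acc |= 66<<0 -> acc=66 shift=7 [end]
Varint 2: bytes[2:3] = 42 -> value 66 (1 byte(s))
  byte[3]=0xFE cont=1 payload=0x7E=126: acc |= 126<<0 -> acc=126 shift=7
  byte[4]=0xAB cont=1 payload=0x2B=43: acc |= 43<<7 -> acc=5630 shift=14
  byte[5]=0x04 cont=0 payload=0x04=4: acc |= 4<<14 -> acc=71166 shift=21 [end]
Varint 3: bytes[3:6] = FE AB 04 -> value 71166 (3 byte(s))
  byte[6]=0xFA cont=1 payload=0x7A=122: acc |= 122<<0 -> acc=122 shift=7
  byte[7]=0xC2 cont=1 payload=0x42=66: acc |= 66<<7 -> acc=8570 shift=14
  byte[8]=0xB0 cont=1 payload=0x30=48: acc |= 48<<14 -> acc=795002 shift=21
  byte[9]=0x7B cont=0 payload=0x7B=123: acc |= 123<<21 -> acc=258744698 shift=28 [end]
Varint 4: bytes[6:10] = FA C2 B0 7B -> value 258744698 (4 byte(s))
  byte[10]=0xC4 cont=1 payload=0x44=68: acc |= 68<<0 -> acc=68 shift=7
  byte[11]=0xA0 cont=1 payload=0x20=32: acc |= 32<<7 -> acc=4164 shift=14
  byte[12]=0x38 cont=0 payload=0x38=56: acc |= 56<<14 -> acc=921668 shift=21 [end]
Varint 5: bytes[10:13] = C4 A0 38 -> value 921668 (3 byte(s))

Answer: 2 1 3 4 3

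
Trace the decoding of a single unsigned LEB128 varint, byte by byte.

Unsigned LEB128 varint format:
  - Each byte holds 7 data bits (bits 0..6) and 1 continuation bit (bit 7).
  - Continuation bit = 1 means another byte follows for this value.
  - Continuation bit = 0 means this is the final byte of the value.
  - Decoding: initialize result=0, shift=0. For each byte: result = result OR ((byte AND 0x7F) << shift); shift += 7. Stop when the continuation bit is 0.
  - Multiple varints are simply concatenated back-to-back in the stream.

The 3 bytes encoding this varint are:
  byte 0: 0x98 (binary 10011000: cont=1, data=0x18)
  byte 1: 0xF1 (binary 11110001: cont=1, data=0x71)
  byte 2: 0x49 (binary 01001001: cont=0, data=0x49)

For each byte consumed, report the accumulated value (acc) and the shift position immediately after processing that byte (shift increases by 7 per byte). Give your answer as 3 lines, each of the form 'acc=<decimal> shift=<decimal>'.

Answer: acc=24 shift=7
acc=14488 shift=14
acc=1210520 shift=21

Derivation:
byte 0=0x98: payload=0x18=24, contrib = 24<<0 = 24; acc -> 24, shift -> 7
byte 1=0xF1: payload=0x71=113, contrib = 113<<7 = 14464; acc -> 14488, shift -> 14
byte 2=0x49: payload=0x49=73, contrib = 73<<14 = 1196032; acc -> 1210520, shift -> 21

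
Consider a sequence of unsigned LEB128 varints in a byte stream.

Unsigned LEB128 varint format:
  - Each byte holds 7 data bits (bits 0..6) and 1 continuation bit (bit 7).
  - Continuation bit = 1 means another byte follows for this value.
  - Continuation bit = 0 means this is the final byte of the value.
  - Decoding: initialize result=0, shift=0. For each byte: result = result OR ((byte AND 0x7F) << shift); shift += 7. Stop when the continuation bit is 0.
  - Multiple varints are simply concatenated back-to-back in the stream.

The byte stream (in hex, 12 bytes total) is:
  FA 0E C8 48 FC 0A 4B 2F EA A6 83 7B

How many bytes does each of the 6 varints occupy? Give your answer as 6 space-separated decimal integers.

Answer: 2 2 2 1 1 4

Derivation:
  byte[0]=0xFA cont=1 payload=0x7A=122: acc |= 122<<0 -> acc=122 shift=7
  byte[1]=0x0E cont=0 payload=0x0E=14: acc |= 14<<7 -> acc=1914 shift=14 [end]
Varint 1: bytes[0:2] = FA 0E -> value 1914 (2 byte(s))
  byte[2]=0xC8 cont=1 payload=0x48=72: acc |= 72<<0 -> acc=72 shift=7
  byte[3]=0x48 cont=0 payload=0x48=72: acc |= 72<<7 -> acc=9288 shift=14 [end]
Varint 2: bytes[2:4] = C8 48 -> value 9288 (2 byte(s))
  byte[4]=0xFC cont=1 payload=0x7C=124: acc |= 124<<0 -> acc=124 shift=7
  byte[5]=0x0A cont=0 payload=0x0A=10: acc |= 10<<7 -> acc=1404 shift=14 [end]
Varint 3: bytes[4:6] = FC 0A -> value 1404 (2 byte(s))
  byte[6]=0x4B cont=0 payload=0x4B=75: acc |= 75<<0 -> acc=75 shift=7 [end]
Varint 4: bytes[6:7] = 4B -> value 75 (1 byte(s))
  byte[7]=0x2F cont=0 payload=0x2F=47: acc |= 47<<0 -> acc=47 shift=7 [end]
Varint 5: bytes[7:8] = 2F -> value 47 (1 byte(s))
  byte[8]=0xEA cont=1 payload=0x6A=106: acc |= 106<<0 -> acc=106 shift=7
  byte[9]=0xA6 cont=1 payload=0x26=38: acc |= 38<<7 -> acc=4970 shift=14
  byte[10]=0x83 cont=1 payload=0x03=3: acc |= 3<<14 -> acc=54122 shift=21
  byte[11]=0x7B cont=0 payload=0x7B=123: acc |= 123<<21 -> acc=258003818 shift=28 [end]
Varint 6: bytes[8:12] = EA A6 83 7B -> value 258003818 (4 byte(s))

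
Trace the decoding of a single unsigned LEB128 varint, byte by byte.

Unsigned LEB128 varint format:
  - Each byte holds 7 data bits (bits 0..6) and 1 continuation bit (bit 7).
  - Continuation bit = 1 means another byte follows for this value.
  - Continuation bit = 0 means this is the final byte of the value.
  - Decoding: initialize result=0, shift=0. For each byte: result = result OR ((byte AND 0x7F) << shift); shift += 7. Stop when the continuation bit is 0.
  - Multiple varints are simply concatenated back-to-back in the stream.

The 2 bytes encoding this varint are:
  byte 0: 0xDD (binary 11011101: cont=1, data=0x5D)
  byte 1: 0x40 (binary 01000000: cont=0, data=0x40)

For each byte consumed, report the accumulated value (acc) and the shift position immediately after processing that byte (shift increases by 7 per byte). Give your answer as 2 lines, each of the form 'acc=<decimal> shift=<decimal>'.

byte 0=0xDD: payload=0x5D=93, contrib = 93<<0 = 93; acc -> 93, shift -> 7
byte 1=0x40: payload=0x40=64, contrib = 64<<7 = 8192; acc -> 8285, shift -> 14

Answer: acc=93 shift=7
acc=8285 shift=14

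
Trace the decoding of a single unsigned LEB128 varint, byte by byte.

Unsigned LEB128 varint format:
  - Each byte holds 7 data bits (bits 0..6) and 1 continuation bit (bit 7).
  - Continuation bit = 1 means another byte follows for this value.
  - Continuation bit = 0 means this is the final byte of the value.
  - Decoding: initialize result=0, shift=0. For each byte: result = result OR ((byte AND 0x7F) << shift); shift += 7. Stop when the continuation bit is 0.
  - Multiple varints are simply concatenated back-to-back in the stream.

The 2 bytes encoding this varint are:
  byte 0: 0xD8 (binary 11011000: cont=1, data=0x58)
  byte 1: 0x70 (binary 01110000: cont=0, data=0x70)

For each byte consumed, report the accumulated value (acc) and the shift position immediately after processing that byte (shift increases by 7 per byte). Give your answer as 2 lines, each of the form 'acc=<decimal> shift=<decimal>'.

byte 0=0xD8: payload=0x58=88, contrib = 88<<0 = 88; acc -> 88, shift -> 7
byte 1=0x70: payload=0x70=112, contrib = 112<<7 = 14336; acc -> 14424, shift -> 14

Answer: acc=88 shift=7
acc=14424 shift=14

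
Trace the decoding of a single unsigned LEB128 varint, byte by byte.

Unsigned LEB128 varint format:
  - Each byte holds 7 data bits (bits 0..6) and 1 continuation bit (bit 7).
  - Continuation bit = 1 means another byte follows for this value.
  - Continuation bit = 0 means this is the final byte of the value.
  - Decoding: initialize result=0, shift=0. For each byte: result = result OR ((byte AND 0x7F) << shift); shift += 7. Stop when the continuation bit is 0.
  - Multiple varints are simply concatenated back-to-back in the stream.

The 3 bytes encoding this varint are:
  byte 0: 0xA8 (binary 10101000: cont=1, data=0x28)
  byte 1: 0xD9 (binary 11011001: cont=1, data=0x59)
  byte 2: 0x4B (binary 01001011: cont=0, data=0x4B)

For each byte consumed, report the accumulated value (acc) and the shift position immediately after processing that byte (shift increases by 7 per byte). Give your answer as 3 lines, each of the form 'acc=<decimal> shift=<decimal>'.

Answer: acc=40 shift=7
acc=11432 shift=14
acc=1240232 shift=21

Derivation:
byte 0=0xA8: payload=0x28=40, contrib = 40<<0 = 40; acc -> 40, shift -> 7
byte 1=0xD9: payload=0x59=89, contrib = 89<<7 = 11392; acc -> 11432, shift -> 14
byte 2=0x4B: payload=0x4B=75, contrib = 75<<14 = 1228800; acc -> 1240232, shift -> 21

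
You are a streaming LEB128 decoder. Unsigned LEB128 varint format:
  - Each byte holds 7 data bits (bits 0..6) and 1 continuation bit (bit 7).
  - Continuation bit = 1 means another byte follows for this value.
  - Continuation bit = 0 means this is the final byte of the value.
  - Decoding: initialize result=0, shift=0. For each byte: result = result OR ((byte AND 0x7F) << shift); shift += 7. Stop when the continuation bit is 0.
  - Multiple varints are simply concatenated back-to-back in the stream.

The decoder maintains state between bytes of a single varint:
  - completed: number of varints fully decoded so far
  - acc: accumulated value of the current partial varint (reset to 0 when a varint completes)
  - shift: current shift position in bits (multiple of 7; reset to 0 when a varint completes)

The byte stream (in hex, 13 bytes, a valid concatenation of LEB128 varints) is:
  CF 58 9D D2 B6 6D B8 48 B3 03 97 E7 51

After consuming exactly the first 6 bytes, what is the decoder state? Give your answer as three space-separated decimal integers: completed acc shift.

Answer: 2 0 0

Derivation:
byte[0]=0xCF cont=1 payload=0x4F: acc |= 79<<0 -> completed=0 acc=79 shift=7
byte[1]=0x58 cont=0 payload=0x58: varint #1 complete (value=11343); reset -> completed=1 acc=0 shift=0
byte[2]=0x9D cont=1 payload=0x1D: acc |= 29<<0 -> completed=1 acc=29 shift=7
byte[3]=0xD2 cont=1 payload=0x52: acc |= 82<<7 -> completed=1 acc=10525 shift=14
byte[4]=0xB6 cont=1 payload=0x36: acc |= 54<<14 -> completed=1 acc=895261 shift=21
byte[5]=0x6D cont=0 payload=0x6D: varint #2 complete (value=229484829); reset -> completed=2 acc=0 shift=0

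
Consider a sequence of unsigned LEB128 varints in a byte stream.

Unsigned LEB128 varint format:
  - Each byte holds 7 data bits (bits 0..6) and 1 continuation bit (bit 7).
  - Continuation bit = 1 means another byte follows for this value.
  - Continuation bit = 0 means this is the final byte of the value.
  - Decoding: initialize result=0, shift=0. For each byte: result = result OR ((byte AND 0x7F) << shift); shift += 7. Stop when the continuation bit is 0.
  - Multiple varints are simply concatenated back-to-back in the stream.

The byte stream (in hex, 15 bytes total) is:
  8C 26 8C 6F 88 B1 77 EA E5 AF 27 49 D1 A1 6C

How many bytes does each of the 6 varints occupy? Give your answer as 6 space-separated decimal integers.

  byte[0]=0x8C cont=1 payload=0x0C=12: acc |= 12<<0 -> acc=12 shift=7
  byte[1]=0x26 cont=0 payload=0x26=38: acc |= 38<<7 -> acc=4876 shift=14 [end]
Varint 1: bytes[0:2] = 8C 26 -> value 4876 (2 byte(s))
  byte[2]=0x8C cont=1 payload=0x0C=12: acc |= 12<<0 -> acc=12 shift=7
  byte[3]=0x6F cont=0 payload=0x6F=111: acc |= 111<<7 -> acc=14220 shift=14 [end]
Varint 2: bytes[2:4] = 8C 6F -> value 14220 (2 byte(s))
  byte[4]=0x88 cont=1 payload=0x08=8: acc |= 8<<0 -> acc=8 shift=7
  byte[5]=0xB1 cont=1 payload=0x31=49: acc |= 49<<7 -> acc=6280 shift=14
  byte[6]=0x77 cont=0 payload=0x77=119: acc |= 119<<14 -> acc=1955976 shift=21 [end]
Varint 3: bytes[4:7] = 88 B1 77 -> value 1955976 (3 byte(s))
  byte[7]=0xEA cont=1 payload=0x6A=106: acc |= 106<<0 -> acc=106 shift=7
  byte[8]=0xE5 cont=1 payload=0x65=101: acc |= 101<<7 -> acc=13034 shift=14
  byte[9]=0xAF cont=1 payload=0x2F=47: acc |= 47<<14 -> acc=783082 shift=21
  byte[10]=0x27 cont=0 payload=0x27=39: acc |= 39<<21 -> acc=82572010 shift=28 [end]
Varint 4: bytes[7:11] = EA E5 AF 27 -> value 82572010 (4 byte(s))
  byte[11]=0x49 cont=0 payload=0x49=73: acc |= 73<<0 -> acc=73 shift=7 [end]
Varint 5: bytes[11:12] = 49 -> value 73 (1 byte(s))
  byte[12]=0xD1 cont=1 payload=0x51=81: acc |= 81<<0 -> acc=81 shift=7
  byte[13]=0xA1 cont=1 payload=0x21=33: acc |= 33<<7 -> acc=4305 shift=14
  byte[14]=0x6C cont=0 payload=0x6C=108: acc |= 108<<14 -> acc=1773777 shift=21 [end]
Varint 6: bytes[12:15] = D1 A1 6C -> value 1773777 (3 byte(s))

Answer: 2 2 3 4 1 3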